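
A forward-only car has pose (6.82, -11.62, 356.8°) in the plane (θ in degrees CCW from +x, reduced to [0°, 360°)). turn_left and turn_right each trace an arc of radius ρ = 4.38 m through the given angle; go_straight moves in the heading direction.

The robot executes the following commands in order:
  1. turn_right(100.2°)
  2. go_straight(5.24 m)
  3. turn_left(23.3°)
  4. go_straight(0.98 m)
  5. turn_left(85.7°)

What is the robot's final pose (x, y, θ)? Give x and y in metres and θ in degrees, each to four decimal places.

(14.4786, -28.4451, 5.6000°)

set_pose: (x, y, θ) = (6.8200, -11.6200, 356.8000°), ρ = 4.38
turn_right(100.2°): centre at ρ to the right, rotate −100.2° → (10.8363, -17.0082, 256.6000°)
go_straight(5.24): x += 5.24·cos θ, y += 5.24·sin θ → (9.6219, -22.1056, 256.6000°)
turn_left(23.3°): centre at ρ to the left, rotate +23.3° → (9.5679, -23.8737, 279.9000°)
go_straight(0.98): x += 0.98·cos θ, y += 0.98·sin θ → (9.7364, -24.8391, 279.9000°)
turn_left(85.7°): centre at ρ to the left, rotate +85.7° → (14.4786, -28.4451, 365.6000° ≡ 5.6000°)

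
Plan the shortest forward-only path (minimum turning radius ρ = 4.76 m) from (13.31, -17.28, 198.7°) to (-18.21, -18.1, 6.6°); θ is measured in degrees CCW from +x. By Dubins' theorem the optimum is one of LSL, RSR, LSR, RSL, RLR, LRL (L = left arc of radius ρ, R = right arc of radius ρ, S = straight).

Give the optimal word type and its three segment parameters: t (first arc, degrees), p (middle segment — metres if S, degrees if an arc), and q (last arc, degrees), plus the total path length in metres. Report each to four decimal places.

Let ψ = atan2(Δy, Δx) = atan2(-0.82, -31.52) = -178.5098° be the start→goal bearing.
Normalize: d = |goal − start| / ρ = 31.530664/4.76 = 6.624089, α = (θ_start − ψ) mod 360° = 17.2098° = 0.300367 rad, β = (θ_goal − ψ) mod 360° = 185.1098° = 3.230775 rad.
Common terms: sin α = 0.295871, cos α = 0.955228, sin β = -0.089064, cos β = -0.996026, cos(α−β) = -0.977783, d² = 43.878557. Work in radians in the unit-radius frame; every candidate has L = ρ·(t + p + q).
LSL: p² = 2 + d² − 2cos(α−β) + 2d(sin α − sin β) = 52.933814; p = √p² = 7.275563; φ = atan2(cos β − cos α, d + sin α − sin β) = -0.271517 rad; t = (φ − α) mod 2π = 5.711301 rad, q = (β − φ) mod 2π = 3.502292 rad → L = 4.76·(5.711301 + 7.275563 + 3.502292) = 4.76·16.489156 = 78.488382 m
RSR: p² = 2 + d² − 2cos(α−β) + 2d(sin β − sin α) = 42.734434; p = √p² = 6.537158; φ = atan2(cos α − cos β, d − sin α + sin β) = 0.303107 rad; t = (α − φ) mod 2π = 6.280446 rad, q = (φ − β) mod 2π = 3.355517 rad → L = 4.76·(6.280446 + 6.537158 + 3.355517) = 4.76·16.173121 = 76.984055 m
LSR: p² = d² − 2 + 2cos(α−β) + 2d(sin α + sin β) = 42.662804; p = √p² = 6.531677; φ = atan2(−cos α − cos β, d + sin α + sin β) − atan2(−2, p) = 0.303108 rad; t = (φ − α) mod 2π = 0.002740 rad, q = (φ − β) mod 2π = 3.355518 rad → L = 4.76·(0.002740 + 6.531677 + 3.355518) = 4.76·9.889935 = 47.076093 m
RSL: p² = d² − 2 + 2cos(α−β) − 2d(sin α + sin β) = 37.183178; p = √p² = 6.097801; φ = atan2(cos α + cos β, d − sin α − sin β) − atan2(2, p) = -0.323289 rad; t = (α − φ) mod 2π = 0.623656 rad, q = (β − φ) mod 2π = 3.554064 rad → L = 4.76·(0.623656 + 6.097801 + 3.554064) = 4.76·10.275521 = 48.911478 m
RLR: c = (6 − d² + 2cos(α−β) + 2d(sin α − sin β))/8 = -4.341804, |c| > 1 → infeasible
LRL: c = (6 − d² + 2cos(α−β) − 2d(sin α − sin β))/8 = -5.616727, |c| > 1 → infeasible
Shortest: LSR with L = 47.076093 m ≈ 47.0761 m
Convert LSR to answer units (arcs ×180/π): t = 0.002740·180/π = 0.1570°, p = ρ·p = 4.76·6.531677 = 31.0908 m, q = 3.355518·180/π = 192.2570°, L = 47.0761 m.

LSR: t = 0.1570°, p = 31.0908 m, q = 192.2570°, L = 47.0761 m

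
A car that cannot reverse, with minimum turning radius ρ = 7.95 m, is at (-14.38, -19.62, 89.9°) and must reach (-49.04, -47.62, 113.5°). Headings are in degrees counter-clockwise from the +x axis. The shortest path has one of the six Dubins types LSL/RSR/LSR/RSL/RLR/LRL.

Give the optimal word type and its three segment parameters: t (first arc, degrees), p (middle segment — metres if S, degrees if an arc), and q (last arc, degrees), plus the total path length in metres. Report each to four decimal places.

LSR: t = 172.3673°, p = 27.2308 m, q = 148.7673°, L = 71.7894 m

Let ψ = atan2(Δy, Δx) = atan2(-28.00, -34.66) = -141.0671° be the start→goal bearing.
Normalize: d = |goal − start| / ρ = 44.556881/7.95 = 5.604639, α = (θ_start − ψ) mod 360° = 230.9671° = 4.031136 rad, β = (θ_goal − ψ) mod 360° = 254.5671° = 4.443034 rad.
Common terms: sin α = -0.776784, cos α = -0.629767, sin β = -0.963943, cos β = -0.266110, cos(α−β) = 0.916363, d² = 31.411979. Work in radians in the unit-radius frame; every candidate has L = ρ·(t + p + q).
LSL: p² = 2 + d² − 2cos(α−β) + 2d(sin α − sin β) = 33.677165; p = √p² = 5.803203; φ = atan2(cos β − cos α, d + sin α − sin β) = 0.062706 rad; t = (φ − α) mod 2π = 2.314755 rad, q = (β − φ) mod 2π = 4.380328 rad → L = 7.95·(2.314755 + 5.803203 + 4.380328) = 7.95·12.498286 = 99.361374 m
RSR: p² = 2 + d² − 2cos(α−β) + 2d(sin β − sin α) = 29.481342; p = √p² = 5.429672; φ = atan2(cos α − cos β, d − sin α + sin β) = -0.067026 rad; t = (α − φ) mod 2π = 4.098162 rad, q = (φ − β) mod 2π = 1.773126 rad → L = 7.95·(4.098162 + 5.429672 + 1.773126) = 7.95·11.300960 = 89.842632 m
LSR: p² = d² − 2 + 2cos(α−β) + 2d(sin α + sin β) = 11.732414; p = √p² = 3.425261; φ = atan2(−cos α − cos β, d + sin α + sin β) − atan2(−2, p) = 0.756327 rad; t = (φ − α) mod 2π = 3.008376 rad, q = (φ − β) mod 2π = 2.596479 rad → L = 7.95·(3.008376 + 3.425261 + 2.596479) = 7.95·9.030116 = 71.789423 m
RSL: p² = d² − 2 + 2cos(α−β) − 2d(sin α + sin β) = 50.756995; p = √p² = 7.124394; φ = atan2(cos α + cos β, d − sin α − sin β) − atan2(2, p) = -0.395047 rad; t = (α − φ) mod 2π = 4.426183 rad, q = (β − φ) mod 2π = 4.838080 rad → L = 7.95·(4.426183 + 7.124394 + 4.838080) = 7.95·16.388658 = 130.289828 m
RLR: c = (6 − d² + 2cos(α−β) + 2d(sin α − sin β))/8 = -2.685168, |c| > 1 → infeasible
LRL: c = (6 − d² + 2cos(α−β) − 2d(sin α − sin β))/8 = -3.209646, |c| > 1 → infeasible
Shortest: LSR with L = 71.789423 m ≈ 71.7894 m
Convert LSR to answer units (arcs ×180/π): t = 3.008376·180/π = 172.3673°, p = ρ·p = 7.95·3.425261 = 27.2308 m, q = 2.596479·180/π = 148.7673°, L = 71.7894 m.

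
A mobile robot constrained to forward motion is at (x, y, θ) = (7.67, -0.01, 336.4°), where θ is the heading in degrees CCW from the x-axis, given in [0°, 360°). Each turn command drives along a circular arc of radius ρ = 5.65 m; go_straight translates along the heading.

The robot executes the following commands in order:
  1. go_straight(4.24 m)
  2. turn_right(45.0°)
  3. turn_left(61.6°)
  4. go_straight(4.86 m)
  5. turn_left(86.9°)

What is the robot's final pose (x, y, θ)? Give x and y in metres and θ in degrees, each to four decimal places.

(30.2006, -4.3449, 79.9000°)

set_pose: (x, y, θ) = (7.6700, -0.0100, 336.4000°), ρ = 5.65
go_straight(4.24): x += 4.24·cos θ, y += 4.24·sin θ → (11.5554, -1.7075, 336.4000°)
turn_right(45.0°): centre at ρ to the right, rotate −45.0° → (14.5539, -4.8234, 291.4000°)
turn_left(61.6°): centre at ρ to the left, rotate +61.6° → (19.1258, -8.3697, 353.0000°)
go_straight(4.86): x += 4.86·cos θ, y += 4.86·sin θ → (23.9495, -8.9620, 353.0000°)
turn_left(86.9°): centre at ρ to the left, rotate +86.9° → (30.2006, -4.3449, 439.9000° ≡ 79.9000°)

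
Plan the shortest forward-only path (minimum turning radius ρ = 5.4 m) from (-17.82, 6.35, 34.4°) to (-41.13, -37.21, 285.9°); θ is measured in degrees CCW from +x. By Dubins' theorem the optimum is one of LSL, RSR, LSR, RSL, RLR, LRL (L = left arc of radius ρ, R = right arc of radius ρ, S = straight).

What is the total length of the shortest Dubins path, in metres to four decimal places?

63.2862 m

Let ψ = atan2(Δy, Δx) = atan2(-43.56, -23.31) = -118.1523° be the start→goal bearing.
Normalize: d = |goal − start| / ρ = 49.404754/5.4 = 9.149028, α = (θ_start − ψ) mod 360° = 152.5523° = 2.662540 rad, β = (θ_goal − ψ) mod 360° = 44.0523° = 0.768858 rad.
Common terms: sin α = 0.460939, cos α = -0.887432, sin β = 0.695315, cos β = 0.718705, cos(α−β) = -0.317305, d² = 83.704722. Work in radians in the unit-radius frame; every candidate has L = ρ·(t + p + q).
LSL: p² = 2 + d² − 2cos(α−β) + 2d(sin α − sin β) = 82.050705; p = √p² = 9.058184; φ = atan2(cos β − cos α, d + sin α − sin β) = 0.178256 rad; t = (φ − α) mod 2π = 3.798901 rad, q = (β − φ) mod 2π = 0.590602 rad → L = 5.4·(3.798901 + 9.058184 + 0.590602) = 5.4·13.447688 = 72.617513 m
RSR: p² = 2 + d² − 2cos(α−β) + 2d(sin β − sin α) = 90.627958; p = √p² = 9.519872; φ = atan2(cos α − cos β, d − sin α + sin β) = -0.169525 rad; t = (α − φ) mod 2π = 2.832065 rad, q = (φ − β) mod 2π = 5.344803 rad → L = 5.4·(2.832065 + 9.519872 + 5.344803) = 5.4·17.696739 = 95.562392 m
LSR: p² = d² − 2 + 2cos(α−β) + 2d(sin α + sin β) = 102.227304; p = √p² = 10.110752; φ = atan2(−cos α − cos β, d + sin α + sin β) − atan2(−2, p) = 0.211660 rad; t = (φ − α) mod 2π = 3.832305 rad, q = (φ − β) mod 2π = 5.725987 rad → L = 5.4·(3.832305 + 10.110752 + 5.725987) = 5.4·19.669044 = 106.212837 m
RSL: p² = d² − 2 + 2cos(α−β) − 2d(sin α + sin β) = 59.912922; p = √p² = 7.740344; φ = atan2(cos α + cos β, d − sin α − sin β) − atan2(2, p) = -0.273963 rad; t = (α − φ) mod 2π = 2.936503 rad, q = (β − φ) mod 2π = 1.042821 rad → L = 5.4·(2.936503 + 7.740344 + 1.042821) = 5.4·11.719667 = 63.286203 m
RLR: c = (6 − d² + 2cos(α−β) + 2d(sin α − sin β))/8 = -10.328495, |c| > 1 → infeasible
LRL: c = (6 − d² + 2cos(α−β) − 2d(sin α − sin β))/8 = -9.256338, |c| > 1 → infeasible
Shortest: RSL with L = 63.286203 m ≈ 63.2862 m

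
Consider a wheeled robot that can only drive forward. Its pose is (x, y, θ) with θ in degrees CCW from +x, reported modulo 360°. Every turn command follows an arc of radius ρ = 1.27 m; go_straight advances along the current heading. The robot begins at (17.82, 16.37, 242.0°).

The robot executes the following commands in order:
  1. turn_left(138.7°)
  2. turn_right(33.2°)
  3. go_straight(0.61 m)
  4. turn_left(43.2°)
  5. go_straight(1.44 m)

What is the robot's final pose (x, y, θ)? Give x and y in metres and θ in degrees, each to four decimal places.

(22.8710, 15.3887, 30.7000°)

set_pose: (x, y, θ) = (17.8200, 16.3700, 242.0000°), ρ = 1.27
turn_left(138.7°): centre at ρ to the left, rotate +138.7° → (19.3903, 14.5858, 380.7000° ≡ 20.7000°)
turn_right(33.2°): centre at ρ to the right, rotate −33.2° → (20.1140, 14.6376, -12.5000° ≡ 347.5000°)
go_straight(0.61): x += 0.61·cos θ, y += 0.61·sin θ → (20.7096, 14.5056, 347.5000°)
turn_left(43.2°): centre at ρ to the left, rotate +43.2° → (21.6329, 14.6535, 390.7000° ≡ 30.7000°)
go_straight(1.44): x += 1.44·cos θ, y += 1.44·sin θ → (22.8710, 15.3887, 30.7000°)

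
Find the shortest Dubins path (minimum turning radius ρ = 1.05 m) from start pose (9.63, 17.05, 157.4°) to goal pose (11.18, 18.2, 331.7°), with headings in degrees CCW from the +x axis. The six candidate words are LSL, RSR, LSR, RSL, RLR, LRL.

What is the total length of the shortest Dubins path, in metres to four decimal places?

4.7690 m

Let ψ = atan2(Δy, Δx) = atan2(1.15, 1.55) = 36.5730° be the start→goal bearing.
Normalize: d = |goal − start| / ρ = 1.930026/1.05 = 1.838120, α = (θ_start − ψ) mod 360° = 120.8270° = 2.108828 rad, β = (θ_goal − ψ) mod 360° = 295.1270° = 5.150937 rad.
Common terms: sin α = 0.858719, cos α = -0.512447, sin β = -0.905369, cos β = 0.424626, cos(α−β) = -0.995056, d² = 3.378685. Work in radians in the unit-radius frame; every candidate has L = ρ·(t + p + q).
LSL: p² = 2 + d² − 2cos(α−β) + 2d(sin α − sin β) = 13.854006; p = √p² = 3.722097; φ = atan2(cos β − cos α, d + sin α − sin β) = 0.254498 rad; t = (φ − α) mod 2π = 4.428855 rad, q = (β − φ) mod 2π = 4.896440 rad → L = 1.05·(4.428855 + 3.722097 + 4.896440) = 1.05·13.047391 = 13.699761 m
RSR: p² = 2 + d² − 2cos(α−β) + 2d(sin β − sin α) = 0.883586; p = √p² = 0.939993; φ = atan2(cos α − cos β, d − sin α + sin β) = -1.491957 rad; t = (α − φ) mod 2π = 3.600785 rad, q = (φ − β) mod 2π = 5.923477 rad → L = 1.05·(3.600785 + 0.939993 + 5.923477) = 1.05·10.464254 = 10.987467 m
LSR: p² = d² − 2 + 2cos(α−β) + 2d(sin α + sin β) = -0.782924 < 0 → infeasible
RSL: p² = d² − 2 + 2cos(α−β) − 2d(sin α + sin β) = -0.439929 < 0 → infeasible
RLR: c = (6 − d² + 2cos(α−β) + 2d(sin α − sin β))/8 = 0.889552; p = 2π − arccos c = 5.808752 rad; φ = atan2(cos α − cos β, d − sin α + sin β) = -1.491957 rad; t = (α − φ + p/2) mod 2π = 0.221976 rad, q = (α − β − t + p) mod 2π = 2.544667 rad → L = 1.05·(0.221976 + 5.808752 + 2.544667) = 1.05·8.575395 = 9.004165 m
LRL: c = (6 − d² + 2cos(α−β) − 2d(sin α − sin β))/8 = -0.731751; p = 2π − arccos c = 3.891502 rad; φ = atan2(cos β − cos α, d + sin α − sin β) = 0.254498 rad; t = (φ − α + p/2) mod 2π = 0.091420 rad, q = (β − α − t + p) mod 2π = 0.559005 rad → L = 1.05·(0.091420 + 3.891502 + 0.559005) = 1.05·4.541927 = 4.769024 m
Shortest: LRL with L = 4.769024 m ≈ 4.7690 m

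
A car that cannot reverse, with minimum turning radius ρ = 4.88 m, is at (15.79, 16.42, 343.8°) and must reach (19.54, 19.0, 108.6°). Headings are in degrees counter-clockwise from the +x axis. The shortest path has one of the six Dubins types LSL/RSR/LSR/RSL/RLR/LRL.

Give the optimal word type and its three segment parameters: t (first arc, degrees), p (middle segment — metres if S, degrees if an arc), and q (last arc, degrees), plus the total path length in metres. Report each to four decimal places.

Let ψ = atan2(Δy, Δx) = atan2(2.58, 3.75) = 34.5280° be the start→goal bearing.
Normalize: d = |goal − start| / ρ = 4.551802/4.88 = 0.932746, α = (θ_start − ψ) mod 360° = 309.2720° = 5.397815 rad, β = (θ_goal − ψ) mod 360° = 74.0720° = 1.292801 rad.
Common terms: sin α = -0.774149, cos α = 0.633003, sin β = 0.961607, cos β = 0.274429, cos(α−β) = -0.570714, d² = 0.870016. Work in radians in the unit-radius frame; every candidate has L = ρ·(t + p + q).
LSL: p² = 2 + d² − 2cos(α−β) + 2d(sin α − sin β) = 0.773401; p = √p² = 0.879432; φ = atan2(cos β − cos α, d + sin α − sin β) = -2.721622 rad; t = (φ − α) mod 2π = 4.446934 rad, q = (β − φ) mod 2π = 4.014423 rad → L = 4.88·(4.446934 + 0.879432 + 4.014423) = 4.88·9.340789 = 45.583049 m
RSR: p² = 2 + d² − 2cos(α−β) + 2d(sin β − sin α) = 7.249484; p = √p² = 2.692487; φ = atan2(cos α − cos β, d − sin α + sin β) = 0.133573 rad; t = (α − φ) mod 2π = 5.264242 rad, q = (φ − β) mod 2π = 5.123957 rad → L = 4.88·(5.264242 + 2.692487 + 5.123957) = 4.88·13.080686 = 63.833749 m
LSR: p² = d² − 2 + 2cos(α−β) + 2d(sin α + sin β) = -1.921710 < 0 → infeasible
RSL: p² = d² − 2 + 2cos(α−β) − 2d(sin α + sin β) = -2.621113 < 0 → infeasible
RLR: c = (6 − d² + 2cos(α−β) + 2d(sin α − sin β))/8 = 0.093814; p = 2π − arccos c = 4.806342 rad; φ = atan2(cos α − cos β, d − sin α + sin β) = 0.133573 rad; t = (α − φ + p/2) mod 2π = 1.384228 rad, q = (α − β − t + p) mod 2π = 1.243943 rad → L = 4.88·(1.384228 + 4.806342 + 1.243943) = 4.88·7.434512 = 36.280420 m
LRL: c = (6 − d² + 2cos(α−β) − 2d(sin α − sin β))/8 = 0.903325; p = 2π − arccos c = 5.839847 rad; φ = atan2(cos β − cos α, d + sin α − sin β) = -2.721622 rad; t = (φ − α + p/2) mod 2π = 1.083672 rad, q = (β − α − t + p) mod 2π = 0.651161 rad → L = 4.88·(1.083672 + 5.839847 + 0.651161) = 4.88·7.574680 = 36.964439 m
Shortest: RLR with L = 36.280420 m ≈ 36.2804 m
Convert RLR to answer units (arcs ×180/π): t = 1.384228·180/π = 79.3104°, p = 4.806342·180/π = 275.3831°, q = 1.243943·180/π = 71.2727°, L = 36.2804 m.

RLR: t = 79.3104°, p = 275.3831°, q = 71.2727°, L = 36.2804 m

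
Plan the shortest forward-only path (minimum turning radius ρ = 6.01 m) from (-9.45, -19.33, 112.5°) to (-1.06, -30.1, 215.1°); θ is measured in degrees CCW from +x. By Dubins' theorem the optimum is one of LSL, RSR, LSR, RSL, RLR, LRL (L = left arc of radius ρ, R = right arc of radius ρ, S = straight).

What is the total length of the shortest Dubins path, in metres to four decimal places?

Let ψ = atan2(Δy, Δx) = atan2(-10.77, 8.39) = -52.0808° be the start→goal bearing.
Normalize: d = |goal − start| / ρ = 13.652289/6.01 = 2.271596, α = (θ_start − ψ) mod 360° = 164.5808° = 2.872478 rad, β = (θ_goal − ψ) mod 360° = 267.1808° = 4.663185 rad.
Common terms: sin α = 0.265878, cos α = -0.964007, sin β = -0.998790, cos β = -0.049184, cos(α−β) = -0.218143, d² = 5.160146. Work in radians in the unit-radius frame; every candidate has L = ρ·(t + p + q).
LSL: p² = 2 + d² − 2cos(α−β) + 2d(sin α − sin β) = 13.342062; p = √p² = 3.652679; φ = atan2(cos β − cos α, d + sin α − sin β) = 0.253148 rad; t = (φ − α) mod 2π = 3.663855 rad, q = (β − φ) mod 2π = 4.410038 rad → L = 6.01·(3.663855 + 3.652679 + 4.410038) = 6.01·11.726572 = 70.476697 m
RSR: p² = 2 + d² − 2cos(α−β) + 2d(sin β − sin α) = 1.850804; p = √p² = 1.360442; φ = atan2(cos α − cos β, d − sin α + sin β) = -0.737507 rad; t = (α − φ) mod 2π = 3.609985 rad, q = (φ − β) mod 2π = 0.882492 rad → L = 6.01·(3.609985 + 1.360442 + 0.882492) = 6.01·5.852920 = 35.176049 m
LSR: p² = d² − 2 + 2cos(α−β) + 2d(sin α + sin β) = -0.605897 < 0 → infeasible
RSL: p² = d² − 2 + 2cos(α−β) − 2d(sin α + sin β) = 6.053616; p = √p² = 2.460410; φ = atan2(cos α + cos β, d − sin α − sin β) − atan2(2, p) = -1.007789 rad; t = (α − φ) mod 2π = 3.880266 rad, q = (β − φ) mod 2π = 5.670974 rad → L = 6.01·(3.880266 + 2.460410 + 5.670974) = 6.01·12.011650 = 72.190017 m
RLR: c = (6 − d² + 2cos(α−β) + 2d(sin α − sin β))/8 = 0.768650; p = 2π − arccos c = 5.589116 rad; φ = atan2(cos α − cos β, d − sin α + sin β) = -0.737507 rad; t = (α − φ + p/2) mod 2π = 0.121358 rad, q = (α − β − t + p) mod 2π = 3.677051 rad → L = 6.01·(0.121358 + 5.589116 + 3.677051) = 6.01·9.387525 = 56.419023 m
LRL: c = (6 − d² + 2cos(α−β) − 2d(sin α − sin β))/8 = -0.667758; p = 2π − arccos c = 3.981197 rad; φ = atan2(cos β − cos α, d + sin α − sin β) = 0.253148 rad; t = (φ − α + p/2) mod 2π = 5.654454 rad, q = (β − α − t + p) mod 2π = 0.117451 rad → L = 6.01·(5.654454 + 3.981197 + 0.117451) = 6.01·9.753101 = 58.616137 m
Shortest: RSR with L = 35.176049 m ≈ 35.1760 m

35.1760 m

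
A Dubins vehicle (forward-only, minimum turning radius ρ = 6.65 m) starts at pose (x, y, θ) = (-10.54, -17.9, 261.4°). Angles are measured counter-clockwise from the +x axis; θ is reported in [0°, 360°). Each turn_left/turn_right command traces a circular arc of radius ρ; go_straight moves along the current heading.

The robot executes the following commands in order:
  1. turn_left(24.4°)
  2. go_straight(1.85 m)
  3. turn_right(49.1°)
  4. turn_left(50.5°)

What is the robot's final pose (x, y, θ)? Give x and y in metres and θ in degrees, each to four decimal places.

set_pose: (x, y, θ) = (-10.5400, -17.9000, 261.4000°), ρ = 6.65
turn_left(24.4°): centre at ρ to the left, rotate +24.4° → (-10.3635, -20.7051, 285.8000°)
go_straight(1.85): x += 1.85·cos θ, y += 1.85·sin θ → (-9.8598, -22.4852, 285.8000°)
turn_right(49.1°): centre at ρ to the right, rotate −49.1° → (-10.7004, -27.9468, 236.7000°)
turn_left(50.5°): centre at ρ to the left, rotate +50.5° → (-11.4949, -33.5643, 287.2000°)

(-11.4949, -33.5643, 287.2000°)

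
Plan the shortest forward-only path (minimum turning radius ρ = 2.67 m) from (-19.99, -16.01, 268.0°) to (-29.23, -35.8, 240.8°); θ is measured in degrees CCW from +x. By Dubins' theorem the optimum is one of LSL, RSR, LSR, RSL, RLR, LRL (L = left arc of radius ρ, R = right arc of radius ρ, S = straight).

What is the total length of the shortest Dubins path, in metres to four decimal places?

Let ψ = atan2(Δy, Δx) = atan2(-19.79, -9.24) = -115.0280° be the start→goal bearing.
Normalize: d = |goal − start| / ρ = 21.840826/2.67 = 8.180085, α = (θ_start − ψ) mod 360° = 23.0280° = 0.401914 rad, β = (θ_goal − ψ) mod 360° = 355.8280° = 6.210370 rad.
Common terms: sin α = 0.391181, cos α = 0.920314, sin β = -0.072751, cos β = 0.997350, cos(α−β) = 0.889416, d² = 66.913788. Work in radians in the unit-radius frame; every candidate has L = ρ·(t + p + q).
LSL: p² = 2 + d² − 2cos(α−β) + 2d(sin α − sin β) = 74.724957; p = √p² = 8.644360; φ = atan2(cos β − cos α, d + sin α − sin β) = 0.008912 rad; t = (φ − α) mod 2π = 5.890183 rad, q = (β − φ) mod 2π = 6.201458 rad → L = 2.67·(5.890183 + 8.644360 + 6.201458) = 2.67·20.736001 = 55.365122 m
RSR: p² = 2 + d² − 2cos(α−β) + 2d(sin β − sin α) = 59.544953; p = √p² = 7.716538; φ = atan2(cos α − cos β, d − sin α + sin β) = -0.009983 rad; t = (α − φ) mod 2π = 0.411898 rad, q = (φ − β) mod 2π = 0.062832 rad → L = 2.67·(0.411898 + 7.716538 + 0.062832) = 2.67·8.191267 = 21.870683 m
LSR: p² = d² − 2 + 2cos(α−β) + 2d(sin α + sin β) = 71.902184; p = √p² = 8.479516; φ = atan2(−cos α − cos β, d + sin α + sin β) − atan2(−2, p) = 0.009699 rad; t = (φ − α) mod 2π = 5.890970 rad, q = (φ − β) mod 2π = 0.082514 rad → L = 2.67·(5.890970 + 8.479516 + 0.082514) = 2.67·14.453000 = 38.589510 m
RSL: p² = d² − 2 + 2cos(α−β) − 2d(sin α + sin β) = 61.483057; p = √p² = 7.841113; φ = atan2(cos α + cos β, d − sin α − sin β) − atan2(2, p) = -0.010487 rad; t = (α − φ) mod 2π = 0.412401 rad, q = (β − φ) mod 2π = 6.220857 rad → L = 2.67·(0.412401 + 7.841113 + 6.220857) = 2.67·14.474371 = 38.646570 m
RLR: c = (6 − d² + 2cos(α−β) + 2d(sin α − sin β))/8 = -6.443119, |c| > 1 → infeasible
LRL: c = (6 − d² + 2cos(α−β) − 2d(sin α − sin β))/8 = -8.340620, |c| > 1 → infeasible
Shortest: RSR with L = 21.870683 m ≈ 21.8707 m

21.8707 m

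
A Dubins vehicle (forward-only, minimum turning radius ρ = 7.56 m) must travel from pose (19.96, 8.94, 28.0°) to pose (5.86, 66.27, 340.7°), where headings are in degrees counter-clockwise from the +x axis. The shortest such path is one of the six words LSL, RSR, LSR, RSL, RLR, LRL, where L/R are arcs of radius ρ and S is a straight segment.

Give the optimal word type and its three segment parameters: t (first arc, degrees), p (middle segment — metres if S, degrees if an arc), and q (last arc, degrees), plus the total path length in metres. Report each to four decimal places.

LSR: t = 98.1296°, p = 42.8444 m, q = 145.4296°, L = 74.9813 m

Let ψ = atan2(Δy, Δx) = atan2(57.33, -14.10) = 103.8173° be the start→goal bearing.
Normalize: d = |goal − start| / ρ = 59.038453/7.56 = 7.809319, α = (θ_start − ψ) mod 360° = 284.1827° = 4.959923 rad, β = (θ_goal − ψ) mod 360° = 236.8827° = 4.134382 rad.
Common terms: sin α = -0.969520, cos α = 0.245014, sin β = -0.837553, cos β = -0.546356, cos(α−β) = 0.678160, d² = 60.985465. Work in radians in the unit-radius frame; every candidate has L = ρ·(t + p + q).
LSL: p² = 2 + d² − 2cos(α−β) + 2d(sin α − sin β) = 59.568014; p = √p² = 7.718032; φ = atan2(cos β − cos α, d + sin α − sin β) = -0.102716 rad; t = (φ − α) mod 2π = 1.220547 rad, q = (β − φ) mod 2π = 4.237098 rad → L = 7.56·(1.220547 + 7.718032 + 4.237098) = 7.56·13.175676 = 99.608113 m
RSR: p² = 2 + d² − 2cos(α−β) + 2d(sin β − sin α) = 63.690278; p = √p² = 7.980619; φ = atan2(cos α − cos β, d − sin α + sin β) = 0.099325 rad; t = (α − φ) mod 2π = 4.860598 rad, q = (φ − β) mod 2π = 2.248128 rad → L = 7.56·(4.860598 + 7.980619 + 2.248128) = 7.56·15.089345 = 114.075448 m
LSR: p² = d² − 2 + 2cos(α−β) + 2d(sin α + sin β) = 32.117766; p = √p² = 5.667254; φ = atan2(−cos α − cos β, d + sin α + sin β) − atan2(−2, p) = 0.389423 rad; t = (φ − α) mod 2π = 1.712685 rad, q = (φ − β) mod 2π = 2.538226 rad → L = 7.56·(1.712685 + 5.667254 + 2.538226) = 7.56·9.918165 = 74.981325 m
RSL: p² = d² − 2 + 2cos(α−β) − 2d(sin α + sin β) = 88.565803; p = √p² = 9.410941; φ = atan2(cos α + cos β, d − sin α − sin β) − atan2(2, p) = -0.240729 rad; t = (α − φ) mod 2π = 5.200652 rad, q = (β − φ) mod 2π = 4.375111 rad → L = 7.56·(5.200652 + 9.410941 + 4.375111) = 7.56·18.986704 = 143.539485 m
RLR: c = (6 − d² + 2cos(α−β) + 2d(sin α − sin β))/8 = -6.961285, |c| > 1 → infeasible
LRL: c = (6 − d² + 2cos(α−β) − 2d(sin α − sin β))/8 = -6.446002, |c| > 1 → infeasible
Shortest: LSR with L = 74.981325 m ≈ 74.9813 m
Convert LSR to answer units (arcs ×180/π): t = 1.712685·180/π = 98.1296°, p = ρ·p = 7.56·5.667254 = 42.8444 m, q = 2.538226·180/π = 145.4296°, L = 74.9813 m.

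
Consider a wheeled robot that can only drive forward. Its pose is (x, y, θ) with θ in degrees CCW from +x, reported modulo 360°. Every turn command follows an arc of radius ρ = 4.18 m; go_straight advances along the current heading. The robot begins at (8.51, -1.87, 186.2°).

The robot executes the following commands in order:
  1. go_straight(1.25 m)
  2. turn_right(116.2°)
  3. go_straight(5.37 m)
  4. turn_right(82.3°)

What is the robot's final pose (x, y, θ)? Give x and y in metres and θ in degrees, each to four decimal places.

set_pose: (x, y, θ) = (8.5100, -1.8700, 186.2000°), ρ = 4.18
go_straight(1.25): x += 1.25·cos θ, y += 1.25·sin θ → (7.2673, -2.0050, 186.2000°)
turn_right(116.2°): centre at ρ to the right, rotate −116.2° → (2.8880, 3.5802, 70.0000°)
go_straight(5.37): x += 5.37·cos θ, y += 5.37·sin θ → (4.7246, 8.6263, 70.0000°)
turn_right(82.3°): centre at ρ to the right, rotate −82.3° → (9.5430, 11.2808, -12.3000° ≡ 347.7000°)

(9.5430, 11.2808, 347.7000°)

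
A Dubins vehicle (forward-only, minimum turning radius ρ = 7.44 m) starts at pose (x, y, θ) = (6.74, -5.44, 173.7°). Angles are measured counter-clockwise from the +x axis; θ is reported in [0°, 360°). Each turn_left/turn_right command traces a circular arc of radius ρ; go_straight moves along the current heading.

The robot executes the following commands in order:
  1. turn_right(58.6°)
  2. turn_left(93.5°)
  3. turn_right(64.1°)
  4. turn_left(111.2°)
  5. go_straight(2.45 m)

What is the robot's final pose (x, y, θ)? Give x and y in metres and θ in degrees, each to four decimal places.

set_pose: (x, y, θ) = (6.7400, -5.4400, 173.7000°), ρ = 7.44
turn_right(58.6°): centre at ρ to the right, rotate −58.6° → (0.8190, -1.2010, 115.1000°)
turn_left(93.5°): centre at ρ to the left, rotate +93.5° → (-9.4799, 2.1752, 208.6000°)
turn_right(64.1°): centre at ρ to the right, rotate −64.1° → (-17.3618, 2.6503, 144.5000°)
turn_left(111.2°): centre at ρ to the left, rotate +111.2° → (-28.8917, -1.5690, 255.7000°)
go_straight(2.45): x += 2.45·cos θ, y += 2.45·sin θ → (-29.4969, -3.9431, 255.7000°)

(-29.4969, -3.9431, 255.7000°)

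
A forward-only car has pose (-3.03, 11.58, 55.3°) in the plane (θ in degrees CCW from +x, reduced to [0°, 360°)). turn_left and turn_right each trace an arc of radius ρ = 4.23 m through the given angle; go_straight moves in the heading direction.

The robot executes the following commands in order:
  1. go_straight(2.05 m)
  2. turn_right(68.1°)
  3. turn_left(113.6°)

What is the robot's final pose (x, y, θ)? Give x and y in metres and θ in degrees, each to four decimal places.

set_pose: (x, y, θ) = (-3.0300, 11.5800, 55.3000°), ρ = 4.23
go_straight(2.05): x += 2.05·cos θ, y += 2.05·sin θ → (-1.8630, 13.2654, 55.3000°)
turn_right(68.1°): centre at ρ to the right, rotate −68.1° → (2.5518, 14.9822, -12.8000° ≡ 347.2000°)
turn_left(113.6°): centre at ρ to the left, rotate +113.6° → (7.6441, 19.8997, 460.8000° ≡ 100.8000°)

(7.6441, 19.8997, 100.8000°)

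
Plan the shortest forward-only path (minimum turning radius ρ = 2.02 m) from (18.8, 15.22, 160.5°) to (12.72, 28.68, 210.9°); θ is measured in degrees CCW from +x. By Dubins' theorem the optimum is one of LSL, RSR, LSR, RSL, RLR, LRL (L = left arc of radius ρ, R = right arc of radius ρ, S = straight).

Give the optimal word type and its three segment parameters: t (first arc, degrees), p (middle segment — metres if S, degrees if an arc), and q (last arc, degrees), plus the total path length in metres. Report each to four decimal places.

RSL: t = 61.1222°, p = 10.6228 m, q = 111.5222°, L = 16.7095 m

Let ψ = atan2(Δy, Δx) = atan2(13.46, -6.08) = 114.3091° be the start→goal bearing.
Normalize: d = |goal − start| / ρ = 14.769496/2.02 = 7.311631, α = (θ_start − ψ) mod 360° = 46.1909° = 0.806183 rad, β = (θ_goal − ψ) mod 360° = 96.5909° = 1.685829 rad.
Common terms: sin α = 0.721650, cos α = 0.692258, sin β = 0.993391, cos β = -0.114779, cos(α−β) = 0.637424, d² = 53.459955. Work in radians in the unit-radius frame; every candidate has L = ρ·(t + p + q).
LSL: p² = 2 + d² − 2cos(α−β) + 2d(sin α − sin β) = 50.211369; p = √p² = 7.085998; φ = atan2(cos β − cos α, d + sin α − sin β) = -0.114139 rad; t = (φ − α) mod 2π = 5.362863 rad, q = (β − φ) mod 2π = 1.799969 rad → L = 2.02·(5.362863 + 7.085998 + 1.799969) = 2.02·14.248829 = 28.782635 m
RSR: p² = 2 + d² − 2cos(α−β) + 2d(sin β − sin α) = 58.158845; p = √p² = 7.626195; φ = atan2(cos α − cos β, d − sin α + sin β) = 0.106023 rad; t = (α − φ) mod 2π = 0.700160 rad, q = (φ − β) mod 2π = 4.703379 rad → L = 2.02·(0.700160 + 7.626195 + 4.703379) = 2.02·13.029734 = 26.320063 m
LSR: p² = d² − 2 + 2cos(α−β) + 2d(sin α + sin β) = 77.814301; p = √p² = 8.821241; φ = atan2(−cos α − cos β, d + sin α + sin β) − atan2(−2, p) = 0.159069 rad; t = (φ − α) mod 2π = 5.636071 rad, q = (φ − β) mod 2π = 4.756425 rad → L = 2.02·(5.636071 + 8.821241 + 4.756425) = 2.02·19.213737 = 38.811749 m
RSL: p² = d² − 2 + 2cos(α−β) − 2d(sin α + sin β) = 27.655305; p = √p² = 5.258831; φ = atan2(cos α + cos β, d − sin α − sin β) − atan2(2, p) = -0.260600 rad; t = (α − φ) mod 2π = 1.066783 rad, q = (β − φ) mod 2π = 1.946429 rad → L = 2.02·(1.066783 + 5.258831 + 1.946429) = 2.02·8.272043 = 16.709527 m
RLR: c = (6 − d² + 2cos(α−β) + 2d(sin α − sin β))/8 = -6.269856, |c| > 1 → infeasible
LRL: c = (6 − d² + 2cos(α−β) − 2d(sin α − sin β))/8 = -5.276421, |c| > 1 → infeasible
Shortest: RSL with L = 16.709527 m ≈ 16.7095 m
Convert RSL to answer units (arcs ×180/π): t = 1.066783·180/π = 61.1222°, p = ρ·p = 2.02·5.258831 = 10.6228 m, q = 1.946429·180/π = 111.5222°, L = 16.7095 m.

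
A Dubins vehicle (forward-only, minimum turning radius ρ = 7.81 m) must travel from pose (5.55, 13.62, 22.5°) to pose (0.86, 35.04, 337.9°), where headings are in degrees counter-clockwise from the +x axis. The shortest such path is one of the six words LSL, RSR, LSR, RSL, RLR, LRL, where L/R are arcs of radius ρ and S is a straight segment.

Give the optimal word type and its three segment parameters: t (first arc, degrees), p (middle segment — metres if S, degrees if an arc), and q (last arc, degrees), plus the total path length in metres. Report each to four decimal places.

LSL: t = 64.1979°, p = 21.4763 m, q = 251.2021°, L = 64.4686 m

Let ψ = atan2(Δy, Δx) = atan2(21.42, -4.69) = 102.3503° be the start→goal bearing.
Normalize: d = |goal − start| / ρ = 21.927437/7.81 = 2.807610, α = (θ_start − ψ) mod 360° = 280.1497° = 4.889535 rad, β = (θ_goal − ψ) mod 360° = 235.5497° = 4.111119 rad.
Common terms: sin α = -0.984351, cos α = 0.176221, sin β = -0.824618, cos β = -0.565691, cos(α−β) = 0.712026, d² = 7.882676. Work in radians in the unit-radius frame; every candidate has L = ρ·(t + p + q).
LSL: p² = 2 + d² − 2cos(α−β) + 2d(sin α − sin β) = 7.561688; p = √p² = 2.749852; φ = atan2(cos β − cos α, d + sin α − sin β) = -0.273186 rad; t = (φ − α) mod 2π = 1.120464 rad, q = (β − φ) mod 2π = 4.384305 rad → L = 7.81·(1.120464 + 2.749852 + 4.384305) = 7.81·8.254621 = 64.468589 m
RSR: p² = 2 + d² − 2cos(α−β) + 2d(sin β − sin α) = 9.355560; p = √p² = 3.058686; φ = atan2(cos α − cos β, d − sin α + sin β) = 0.245003 rad; t = (α − φ) mod 2π = 4.644533 rad, q = (φ − β) mod 2π = 2.417070 rad → L = 7.81·(4.644533 + 3.058686 + 2.417070) = 7.81·10.120288 = 79.039450 m
LSR: p² = d² − 2 + 2cos(α−β) + 2d(sin α + sin β) = -2.851028 < 0 → infeasible
RSL: p² = d² − 2 + 2cos(α−β) − 2d(sin α + sin β) = 17.464484; p = √p² = 4.179053; φ = atan2(cos α + cos β, d − sin α − sin β) − atan2(2, p) = -0.530527 rad; t = (α − φ) mod 2π = 5.420062 rad, q = (β − φ) mod 2π = 4.641646 rad → L = 7.81·(5.420062 + 4.179053 + 4.641646) = 7.81·14.240761 = 111.220343 m
RLR: c = (6 − d² + 2cos(α−β) + 2d(sin α − sin β))/8 = -0.169445; p = 2π − arccos c = 4.542123 rad; φ = atan2(cos α − cos β, d − sin α + sin β) = 0.245003 rad; t = (α − φ + p/2) mod 2π = 0.632409 rad, q = (α − β − t + p) mod 2π = 4.688131 rad → L = 7.81·(0.632409 + 4.542123 + 4.688131) = 7.81·9.862662 = 77.027390 m
LRL: c = (6 − d² + 2cos(α−β) − 2d(sin α − sin β))/8 = 0.054789; p = 2π − arccos c = 4.767205 rad; φ = atan2(cos β − cos α, d + sin α − sin β) = -0.273186 rad; t = (φ − α + p/2) mod 2π = 3.504067 rad, q = (β − α − t + p) mod 2π = 0.484722 rad → L = 7.81·(3.504067 + 4.767205 + 0.484722) = 7.81·8.755994 = 68.384312 m
Shortest: LSL with L = 64.468589 m ≈ 64.4686 m
Convert LSL to answer units (arcs ×180/π): t = 1.120464·180/π = 64.1979°, p = ρ·p = 7.81·2.749852 = 21.4763 m, q = 4.384305·180/π = 251.2021°, L = 64.4686 m.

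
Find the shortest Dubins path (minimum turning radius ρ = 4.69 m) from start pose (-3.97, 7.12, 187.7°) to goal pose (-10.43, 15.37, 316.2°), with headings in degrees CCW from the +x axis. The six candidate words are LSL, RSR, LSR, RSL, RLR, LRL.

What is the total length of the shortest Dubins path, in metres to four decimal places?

Let ψ = atan2(Δy, Δx) = atan2(8.25, -6.46) = 128.0620° be the start→goal bearing.
Normalize: d = |goal − start| / ρ = 10.478268/4.69 = 2.234172, α = (θ_start − ψ) mod 360° = 59.6380° = 1.040879 rad, β = (θ_goal − ψ) mod 360° = 188.1380° = 3.283627 rad.
Common terms: sin α = 0.862849, cos α = 0.505462, sin β = -0.141557, cos β = -0.989930, cos(α−β) = -0.622515, d² = 4.991526. Work in radians in the unit-radius frame; every candidate has L = ρ·(t + p + q).
LSL: p² = 2 + d² − 2cos(α−β) + 2d(sin α − sin β) = 12.724589; p = √p² = 3.567154; φ = atan2(cos β − cos α, d + sin α − sin β) = -0.432577 rad; t = (φ − α) mod 2π = 4.809730 rad, q = (β − φ) mod 2π = 3.716204 rad → L = 4.69·(4.809730 + 3.567154 + 3.716204) = 4.69·12.093088 = 56.716581 m
RSR: p² = 2 + d² − 2cos(α−β) + 2d(sin β − sin α) = 3.748521; p = √p² = 1.936110; φ = atan2(cos α − cos β, d − sin α + sin β) = 0.882563 rad; t = (α − φ) mod 2π = 0.158316 rad, q = (φ − β) mod 2π = 3.882121 rad → L = 4.69·(0.158316 + 1.936110 + 3.882121) = 4.69·5.976547 = 28.030006 m
LSR: p² = d² − 2 + 2cos(α−β) + 2d(sin α + sin β) = 4.969475; p = √p² = 2.229232; φ = atan2(−cos α − cos β, d + sin α + sin β) − atan2(−2, p) = 0.893727 rad; t = (φ − α) mod 2π = 6.136033 rad, q = (φ − β) mod 2π = 3.893285 rad → L = 4.69·(6.136033 + 2.229232 + 3.893285) = 4.69·12.258551 = 57.492603 m
RSL: p² = d² − 2 + 2cos(α−β) − 2d(sin α + sin β) = -1.476482 < 0 → infeasible
RLR: c = (6 − d² + 2cos(α−β) + 2d(sin α − sin β))/8 = 0.531435; p = 2π − arccos c = 5.272682 rad; φ = atan2(cos α − cos β, d − sin α + sin β) = 0.882563 rad; t = (α − φ + p/2) mod 2π = 2.794657 rad, q = (α − β − t + p) mod 2π = 0.235277 rad → L = 4.69·(2.794657 + 5.272682 + 0.235277) = 4.69·8.302617 = 38.939273 m
LRL: c = (6 − d² + 2cos(α−β) − 2d(sin α − sin β))/8 = -0.590574; p = 2π − arccos c = 4.080620 rad; φ = atan2(cos β − cos α, d + sin α − sin β) = -0.432577 rad; t = (φ − α + p/2) mod 2π = 0.566854 rad, q = (β − α − t + p) mod 2π = 5.756514 rad → L = 4.69·(0.566854 + 4.080620 + 5.756514) = 4.69·10.403987 = 48.794700 m
Shortest: RSR with L = 28.030006 m ≈ 28.0300 m

28.0300 m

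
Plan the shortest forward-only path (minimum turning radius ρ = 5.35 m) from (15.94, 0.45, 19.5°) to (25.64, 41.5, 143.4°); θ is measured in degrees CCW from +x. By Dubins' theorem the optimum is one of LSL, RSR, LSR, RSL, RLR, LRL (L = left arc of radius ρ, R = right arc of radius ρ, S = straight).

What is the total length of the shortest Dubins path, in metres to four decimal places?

Let ψ = atan2(Δy, Δx) = atan2(41.05, 9.70) = 76.7050° be the start→goal bearing.
Normalize: d = |goal − start| / ρ = 42.180475/5.35 = 7.884201, α = (θ_start − ψ) mod 360° = 302.7950° = 5.284769 rad, β = (θ_goal − ψ) mod 360° = 66.6950° = 1.164047 rad.
Common terms: sin α = -0.840614, cos α = 0.541634, sin β = 0.918412, cos β = 0.395626, cos(α−β) = -0.557745, d² = 62.160625. Work in radians in the unit-radius frame; every candidate has L = ρ·(t + p + q).
LSL: p² = 2 + d² − 2cos(α−β) + 2d(sin α − sin β) = 37.539089; p = √p² = 6.126915; φ = atan2(cos β − cos α, d + sin α − sin β) = -0.023833 rad; t = (φ − α) mod 2π = 0.974583 rad, q = (β − φ) mod 2π = 1.187880 rad → L = 5.35·(0.974583 + 6.126915 + 1.187880) = 5.35·8.289378 = 44.348173 m
RSR: p² = 2 + d² − 2cos(α−β) + 2d(sin β − sin α) = 93.013142; p = √p² = 9.644332; φ = atan2(cos α − cos β, d − sin α + sin β) = 0.015140 rad; t = (α − φ) mod 2π = 5.269629 rad, q = (φ − β) mod 2π = 5.134278 rad → L = 5.35·(5.269629 + 9.644332 + 5.134278) = 5.35·20.048240 = 107.258083 m
LSR: p² = d² − 2 + 2cos(α−β) + 2d(sin α + sin β) = 60.271876; p = √p² = 7.763496; φ = atan2(−cos α − cos β, d + sin α + sin β) − atan2(−2, p) = 0.134956 rad; t = (φ − α) mod 2π = 1.133372 rad, q = (φ − β) mod 2π = 5.254095 rad → L = 5.35·(1.133372 + 7.763496 + 5.254095) = 5.35·14.150963 = 75.707654 m
RSL: p² = d² − 2 + 2cos(α−β) − 2d(sin α + sin β) = 57.818394; p = √p² = 7.603841; φ = atan2(cos α + cos β, d − sin α − sin β) − atan2(2, p) = -0.137708 rad; t = (α − φ) mod 2π = 5.422477 rad, q = (β − φ) mod 2π = 1.301755 rad → L = 5.35·(5.422477 + 7.603841 + 1.301755) = 5.35·14.328073 = 76.655192 m
RLR: c = (6 − d² + 2cos(α−β) + 2d(sin α − sin β))/8 = -10.626643, |c| > 1 → infeasible
LRL: c = (6 − d² + 2cos(α−β) − 2d(sin α − sin β))/8 = -3.692386, |c| > 1 → infeasible
Shortest: LSL with L = 44.348173 m ≈ 44.3482 m

44.3482 m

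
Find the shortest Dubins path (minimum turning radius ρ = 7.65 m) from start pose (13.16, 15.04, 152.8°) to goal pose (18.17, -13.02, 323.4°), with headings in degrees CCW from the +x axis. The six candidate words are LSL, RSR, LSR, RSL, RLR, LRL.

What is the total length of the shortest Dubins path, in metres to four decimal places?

Let ψ = atan2(Δy, Δx) = atan2(-28.06, 5.01) = -79.8767° be the start→goal bearing.
Normalize: d = |goal − start| / ρ = 28.503749/7.65 = 3.725980, α = (θ_start − ψ) mod 360° = 232.6767° = 4.060975 rad, β = (θ_goal − ψ) mod 360° = 43.2767° = 0.755322 rad.
Common terms: sin α = -0.795227, cos α = -0.606311, sin β = 0.685523, cos β = 0.728051, cos(α−β) = -0.986572, d² = 13.882929. Work in radians in the unit-radius frame; every candidate has L = ρ·(t + p + q).
LSL: p² = 2 + d² − 2cos(α−β) + 2d(sin α − sin β) = 6.821580; p = √p² = 2.611816; φ = atan2(cos β − cos α, d + sin α − sin β) = 0.536225 rad; t = (φ − α) mod 2π = 2.758435 rad, q = (β − φ) mod 2π = 0.219097 rad → L = 7.65·(2.758435 + 2.611816 + 0.219097) = 7.65·5.589347 = 42.758506 m
RSR: p² = 2 + d² − 2cos(α−β) + 2d(sin β − sin α) = 28.890566; p = √p² = 5.374994; φ = atan2(cos α − cos β, d − sin α + sin β) = -0.250877 rad; t = (α − φ) mod 2π = 4.311852 rad, q = (φ − β) mod 2π = 5.276987 rad → L = 7.65·(4.311852 + 5.374994 + 5.276987) = 7.65·14.963833 = 114.473326 m
LSR: p² = d² − 2 + 2cos(α−β) + 2d(sin α + sin β) = 9.092270; p = √p² = 3.015339; φ = atan2(−cos α − cos β, d + sin α + sin β) − atan2(−2, p) = 0.551999 rad; t = (φ − α) mod 2π = 2.774209 rad, q = (φ − β) mod 2π = 6.079863 rad → L = 7.65·(2.774209 + 3.015339 + 6.079863) = 7.65·11.869412 = 90.800999 m
RSL: p² = d² − 2 + 2cos(α−β) − 2d(sin α + sin β) = 10.727298; p = √p² = 3.275255; φ = atan2(cos α + cos β, d − sin α − sin β) − atan2(2, p) = -0.516478 rad; t = (α − φ) mod 2π = 4.577453 rad, q = (β − φ) mod 2π = 1.271799 rad → L = 7.65·(4.577453 + 3.275255 + 1.271799) = 7.65·9.124508 = 69.802485 m
RLR: c = (6 − d² + 2cos(α−β) + 2d(sin α − sin β))/8 = -2.611321, |c| > 1 → infeasible
LRL: c = (6 − d² + 2cos(α−β) − 2d(sin α − sin β))/8 = 0.147302; p = 2π − arccos c = 4.860229 rad; φ = atan2(cos β − cos α, d + sin α − sin β) = 0.536225 rad; t = (φ − α + p/2) mod 2π = 5.188550 rad, q = (β − α − t + p) mod 2π = 2.649211 rad → L = 7.65·(5.188550 + 4.860229 + 2.649211) = 7.65·12.697990 = 97.139627 m
Shortest: LSL with L = 42.758506 m ≈ 42.7585 m

42.7585 m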